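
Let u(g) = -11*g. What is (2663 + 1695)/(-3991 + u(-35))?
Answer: -2179/1803 ≈ -1.2085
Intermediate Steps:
(2663 + 1695)/(-3991 + u(-35)) = (2663 + 1695)/(-3991 - 11*(-35)) = 4358/(-3991 + 385) = 4358/(-3606) = 4358*(-1/3606) = -2179/1803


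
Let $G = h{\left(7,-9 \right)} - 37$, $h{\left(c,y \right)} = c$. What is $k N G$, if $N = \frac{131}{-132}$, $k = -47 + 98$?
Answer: $\frac{33405}{22} \approx 1518.4$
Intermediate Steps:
$k = 51$
$N = - \frac{131}{132}$ ($N = 131 \left(- \frac{1}{132}\right) = - \frac{131}{132} \approx -0.99242$)
$G = -30$ ($G = 7 - 37 = -30$)
$k N G = 51 \left(- \frac{131}{132}\right) \left(-30\right) = \left(- \frac{2227}{44}\right) \left(-30\right) = \frac{33405}{22}$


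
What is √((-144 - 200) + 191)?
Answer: 3*I*√17 ≈ 12.369*I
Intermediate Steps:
√((-144 - 200) + 191) = √(-344 + 191) = √(-153) = 3*I*√17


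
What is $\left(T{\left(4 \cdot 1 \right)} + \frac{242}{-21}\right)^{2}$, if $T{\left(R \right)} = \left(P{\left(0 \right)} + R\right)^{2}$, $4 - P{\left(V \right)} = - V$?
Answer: $\frac{1214404}{441} \approx 2753.8$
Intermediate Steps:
$P{\left(V \right)} = 4 + V$ ($P{\left(V \right)} = 4 - - V = 4 + V$)
$T{\left(R \right)} = \left(4 + R\right)^{2}$ ($T{\left(R \right)} = \left(\left(4 + 0\right) + R\right)^{2} = \left(4 + R\right)^{2}$)
$\left(T{\left(4 \cdot 1 \right)} + \frac{242}{-21}\right)^{2} = \left(\left(4 + 4 \cdot 1\right)^{2} + \frac{242}{-21}\right)^{2} = \left(\left(4 + 4\right)^{2} + 242 \left(- \frac{1}{21}\right)\right)^{2} = \left(8^{2} - \frac{242}{21}\right)^{2} = \left(64 - \frac{242}{21}\right)^{2} = \left(\frac{1102}{21}\right)^{2} = \frac{1214404}{441}$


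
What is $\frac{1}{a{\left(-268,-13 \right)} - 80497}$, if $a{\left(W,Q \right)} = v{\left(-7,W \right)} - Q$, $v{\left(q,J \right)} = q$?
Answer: $- \frac{1}{80491} \approx -1.2424 \cdot 10^{-5}$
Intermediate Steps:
$a{\left(W,Q \right)} = -7 - Q$
$\frac{1}{a{\left(-268,-13 \right)} - 80497} = \frac{1}{\left(-7 - -13\right) - 80497} = \frac{1}{\left(-7 + 13\right) - 80497} = \frac{1}{6 - 80497} = \frac{1}{-80491} = - \frac{1}{80491}$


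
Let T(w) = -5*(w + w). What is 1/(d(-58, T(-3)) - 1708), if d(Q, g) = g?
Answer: -1/1678 ≈ -0.00059595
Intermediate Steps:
T(w) = -10*w
1/(d(-58, T(-3)) - 1708) = 1/(-10*(-3) - 1708) = 1/(30 - 1708) = 1/(-1678) = -1/1678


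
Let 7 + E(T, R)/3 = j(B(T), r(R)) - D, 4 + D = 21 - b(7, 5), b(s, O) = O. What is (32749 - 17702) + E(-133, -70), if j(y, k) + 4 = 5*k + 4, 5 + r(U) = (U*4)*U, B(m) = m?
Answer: 308915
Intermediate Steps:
r(U) = -5 + 4*U**2 (r(U) = -5 + (U*4)*U = -5 + (4*U)*U = -5 + 4*U**2)
j(y, k) = 5*k (j(y, k) = -4 + (5*k + 4) = -4 + (4 + 5*k) = 5*k)
D = 12 (D = -4 + (21 - 1*5) = -4 + (21 - 5) = -4 + 16 = 12)
E(T, R) = -132 + 60*R**2 (E(T, R) = -21 + 3*(5*(-5 + 4*R**2) - 1*12) = -21 + 3*((-25 + 20*R**2) - 12) = -21 + 3*(-37 + 20*R**2) = -21 + (-111 + 60*R**2) = -132 + 60*R**2)
(32749 - 17702) + E(-133, -70) = (32749 - 17702) + (-132 + 60*(-70)**2) = 15047 + (-132 + 60*4900) = 15047 + (-132 + 294000) = 15047 + 293868 = 308915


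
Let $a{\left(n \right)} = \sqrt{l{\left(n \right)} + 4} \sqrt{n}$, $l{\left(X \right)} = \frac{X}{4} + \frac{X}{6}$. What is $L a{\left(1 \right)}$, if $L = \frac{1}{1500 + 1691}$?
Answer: $\frac{\sqrt{159}}{19146} \approx 0.0006586$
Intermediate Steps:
$l{\left(X \right)} = \frac{5 X}{12}$ ($l{\left(X \right)} = X \frac{1}{4} + X \frac{1}{6} = \frac{X}{4} + \frac{X}{6} = \frac{5 X}{12}$)
$L = \frac{1}{3191} \approx 0.00031338$
$a{\left(n \right)} = \sqrt{n} \sqrt{4 + \frac{5 n}{12}}$ ($a{\left(n \right)} = \sqrt{\frac{5 n}{12} + 4} \sqrt{n} = \sqrt{4 + \frac{5 n}{12}} \sqrt{n} = \sqrt{n} \sqrt{4 + \frac{5 n}{12}}$)
$L a{\left(1 \right)} = \frac{\frac{1}{6} \sqrt{3} \sqrt{1} \sqrt{48 + 5 \cdot 1}}{3191} = \frac{\frac{1}{6} \sqrt{3} \cdot 1 \sqrt{48 + 5}}{3191} = \frac{\frac{1}{6} \sqrt{3} \cdot 1 \sqrt{53}}{3191} = \frac{\frac{1}{6} \sqrt{159}}{3191} = \frac{\sqrt{159}}{19146}$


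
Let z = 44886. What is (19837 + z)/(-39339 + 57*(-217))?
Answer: -64723/51708 ≈ -1.2517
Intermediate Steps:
(19837 + z)/(-39339 + 57*(-217)) = (19837 + 44886)/(-39339 + 57*(-217)) = 64723/(-39339 - 12369) = 64723/(-51708) = 64723*(-1/51708) = -64723/51708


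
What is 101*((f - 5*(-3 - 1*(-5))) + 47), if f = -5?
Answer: 3232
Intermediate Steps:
101*((f - 5*(-3 - 1*(-5))) + 47) = 101*((-5 - 5*(-3 - 1*(-5))) + 47) = 101*((-5 - 5*(-3 + 5)) + 47) = 101*((-5 - 5*2) + 47) = 101*((-5 - 10) + 47) = 101*(-15 + 47) = 101*32 = 3232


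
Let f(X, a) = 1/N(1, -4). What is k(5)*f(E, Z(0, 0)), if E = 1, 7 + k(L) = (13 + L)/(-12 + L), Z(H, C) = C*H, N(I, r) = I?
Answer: -67/7 ≈ -9.5714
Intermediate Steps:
k(L) = -7 + (13 + L)/(-12 + L)
f(X, a) = 1 (f(X, a) = 1/1 = 1)
k(5)*f(E, Z(0, 0)) = ((97 - 6*5)/(-12 + 5))*1 = ((97 - 30)/(-7))*1 = -⅐*67*1 = -67/7*1 = -67/7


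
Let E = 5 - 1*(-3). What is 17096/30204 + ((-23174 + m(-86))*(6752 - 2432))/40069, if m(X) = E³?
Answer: -739070436934/302561019 ≈ -2442.7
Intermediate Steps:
E = 8 (E = 5 + 3 = 8)
m(X) = 512 (m(X) = 8³ = 512)
17096/30204 + ((-23174 + m(-86))*(6752 - 2432))/40069 = 17096/30204 + ((-23174 + 512)*(6752 - 2432))/40069 = 17096*(1/30204) - 22662*4320*(1/40069) = 4274/7551 - 97899840*1/40069 = 4274/7551 - 97899840/40069 = -739070436934/302561019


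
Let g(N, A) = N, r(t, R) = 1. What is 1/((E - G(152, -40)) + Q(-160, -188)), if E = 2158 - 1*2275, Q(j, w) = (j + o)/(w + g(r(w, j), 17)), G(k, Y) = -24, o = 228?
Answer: -11/1027 ≈ -0.010711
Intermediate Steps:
Q(j, w) = (228 + j)/(1 + w) (Q(j, w) = (j + 228)/(w + 1) = (228 + j)/(1 + w))
E = -117 (E = 2158 - 2275 = -117)
1/((E - G(152, -40)) + Q(-160, -188)) = 1/((-117 - 1*(-24)) + (228 - 160)/(1 - 188)) = 1/((-117 + 24) + 68/(-187)) = 1/(-93 - 1/187*68) = 1/(-93 - 4/11) = 1/(-1027/11) = -11/1027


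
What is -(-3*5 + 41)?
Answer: -26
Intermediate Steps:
-(-3*5 + 41) = -(-15 + 41) = -1*26 = -26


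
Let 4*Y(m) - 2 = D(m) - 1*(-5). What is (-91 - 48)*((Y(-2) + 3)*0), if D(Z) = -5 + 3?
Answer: 0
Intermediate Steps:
D(Z) = -2
Y(m) = 5/4 (Y(m) = ½ + (-2 - 1*(-5))/4 = ½ + (-2 + 5)/4 = ½ + (¼)*3 = ½ + ¾ = 5/4)
(-91 - 48)*((Y(-2) + 3)*0) = (-91 - 48)*((5/4 + 3)*0) = -2363*0/4 = -139*0 = 0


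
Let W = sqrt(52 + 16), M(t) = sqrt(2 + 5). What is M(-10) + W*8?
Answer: sqrt(7) + 16*sqrt(17) ≈ 68.615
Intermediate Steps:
M(t) = sqrt(7)
W = 2*sqrt(17) (W = sqrt(68) = 2*sqrt(17) ≈ 8.2462)
M(-10) + W*8 = sqrt(7) + (2*sqrt(17))*8 = sqrt(7) + 16*sqrt(17)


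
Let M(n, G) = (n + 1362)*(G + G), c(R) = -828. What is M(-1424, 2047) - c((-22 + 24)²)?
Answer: -253000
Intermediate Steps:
M(n, G) = 2*G*(1362 + n) (M(n, G) = (1362 + n)*(2*G) = 2*G*(1362 + n))
M(-1424, 2047) - c((-22 + 24)²) = 2*2047*(1362 - 1424) - 1*(-828) = 2*2047*(-62) + 828 = -253828 + 828 = -253000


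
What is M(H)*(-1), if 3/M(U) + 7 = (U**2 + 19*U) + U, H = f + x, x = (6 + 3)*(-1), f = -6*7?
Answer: -3/1574 ≈ -0.0019060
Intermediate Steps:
f = -42
x = -9 (x = 9*(-1) = -9)
H = -51 (H = -42 - 9 = -51)
M(U) = 3/(-7 + U**2 + 20*U) (M(U) = 3/(-7 + ((U**2 + 19*U) + U)) = 3/(-7 + (U**2 + 20*U)) = 3/(-7 + U**2 + 20*U))
M(H)*(-1) = (3/(-7 + (-51)**2 + 20*(-51)))*(-1) = (3/(-7 + 2601 - 1020))*(-1) = (3/1574)*(-1) = -3/1574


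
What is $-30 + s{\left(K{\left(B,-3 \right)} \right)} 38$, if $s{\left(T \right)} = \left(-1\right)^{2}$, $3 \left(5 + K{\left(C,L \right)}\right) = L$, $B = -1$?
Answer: $8$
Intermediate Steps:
$K{\left(C,L \right)} = -5 + \frac{L}{3}$
$s{\left(T \right)} = 1$
$-30 + s{\left(K{\left(B,-3 \right)} \right)} 38 = -30 + 1 \cdot 38 = -30 + 38 = 8$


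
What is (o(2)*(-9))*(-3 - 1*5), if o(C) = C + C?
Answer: 288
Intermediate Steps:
o(C) = 2*C
(o(2)*(-9))*(-3 - 1*5) = ((2*2)*(-9))*(-3 - 1*5) = (4*(-9))*(-3 - 5) = -36*(-8) = 288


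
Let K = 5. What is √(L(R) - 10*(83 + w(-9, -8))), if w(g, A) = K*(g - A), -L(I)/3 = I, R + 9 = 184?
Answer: 3*I*√145 ≈ 36.125*I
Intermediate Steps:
R = 175 (R = -9 + 184 = 175)
L(I) = -3*I
w(g, A) = -5*A + 5*g (w(g, A) = 5*(g - A) = -5*A + 5*g)
√(L(R) - 10*(83 + w(-9, -8))) = √(-3*175 - 10*(83 + (-5*(-8) + 5*(-9)))) = √(-525 - 10*(83 + (40 - 45))) = √(-525 - 10*(83 - 5)) = √(-525 - 10*78) = √(-525 - 780) = √(-1305) = 3*I*√145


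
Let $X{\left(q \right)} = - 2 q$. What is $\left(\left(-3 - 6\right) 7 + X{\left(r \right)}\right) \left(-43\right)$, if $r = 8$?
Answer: $3397$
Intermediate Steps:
$\left(\left(-3 - 6\right) 7 + X{\left(r \right)}\right) \left(-43\right) = \left(\left(-3 - 6\right) 7 - 16\right) \left(-43\right) = \left(\left(-9\right) 7 - 16\right) \left(-43\right) = \left(-63 - 16\right) \left(-43\right) = \left(-79\right) \left(-43\right) = 3397$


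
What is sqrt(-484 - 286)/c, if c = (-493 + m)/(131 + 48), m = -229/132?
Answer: -23628*I*sqrt(770)/65305 ≈ -10.04*I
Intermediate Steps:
m = -229/132 (m = -229*1/132 = -229/132 ≈ -1.7348)
c = -65305/23628 (c = (-493 - 229/132)/(131 + 48) = -65305/132/179 = -65305/132*1/179 = -65305/23628 ≈ -2.7639)
sqrt(-484 - 286)/c = sqrt(-484 - 286)/(-65305/23628) = sqrt(-770)*(-23628/65305) = (I*sqrt(770))*(-23628/65305) = -23628*I*sqrt(770)/65305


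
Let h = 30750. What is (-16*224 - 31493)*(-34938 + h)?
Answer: 146902476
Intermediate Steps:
(-16*224 - 31493)*(-34938 + h) = (-16*224 - 31493)*(-34938 + 30750) = (-3584 - 31493)*(-4188) = -35077*(-4188) = 146902476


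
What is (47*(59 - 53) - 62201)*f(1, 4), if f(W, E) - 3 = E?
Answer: -433433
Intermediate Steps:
f(W, E) = 3 + E
(47*(59 - 53) - 62201)*f(1, 4) = (47*(59 - 53) - 62201)*(3 + 4) = (47*6 - 62201)*7 = (282 - 62201)*7 = -61919*7 = -433433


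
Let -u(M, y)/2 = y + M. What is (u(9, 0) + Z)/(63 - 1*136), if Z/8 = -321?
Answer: 2586/73 ≈ 35.425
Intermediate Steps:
Z = -2568 (Z = 8*(-321) = -2568)
u(M, y) = -2*M - 2*y (u(M, y) = -2*(y + M) = -2*(M + y) = -2*M - 2*y)
(u(9, 0) + Z)/(63 - 1*136) = ((-2*9 - 2*0) - 2568)/(63 - 1*136) = ((-18 + 0) - 2568)/(63 - 136) = (-18 - 2568)/(-73) = -2586*(-1/73) = 2586/73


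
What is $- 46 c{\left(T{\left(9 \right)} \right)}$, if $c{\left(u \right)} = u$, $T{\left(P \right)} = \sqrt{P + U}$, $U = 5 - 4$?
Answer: $- 46 \sqrt{10} \approx -145.46$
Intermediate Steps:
$U = 1$ ($U = 5 - 4 = 1$)
$T{\left(P \right)} = \sqrt{1 + P}$ ($T{\left(P \right)} = \sqrt{P + 1} = \sqrt{1 + P}$)
$- 46 c{\left(T{\left(9 \right)} \right)} = - 46 \sqrt{1 + 9} = - 46 \sqrt{10}$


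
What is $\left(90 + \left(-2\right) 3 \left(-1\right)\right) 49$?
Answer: $4704$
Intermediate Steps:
$\left(90 + \left(-2\right) 3 \left(-1\right)\right) 49 = \left(90 - -6\right) 49 = \left(90 + 6\right) 49 = 96 \cdot 49 = 4704$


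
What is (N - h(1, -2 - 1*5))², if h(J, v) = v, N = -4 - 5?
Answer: 4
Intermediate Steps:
N = -9
(N - h(1, -2 - 1*5))² = (-9 - (-2 - 1*5))² = (-9 - (-2 - 5))² = (-9 - 1*(-7))² = (-9 + 7)² = (-2)² = 4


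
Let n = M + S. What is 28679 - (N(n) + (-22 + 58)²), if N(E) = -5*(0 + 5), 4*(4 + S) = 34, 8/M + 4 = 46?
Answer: 27408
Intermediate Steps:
M = 4/21 (M = 8/(-4 + 46) = 8/42 = 8*(1/42) = 4/21 ≈ 0.19048)
S = 9/2 (S = -4 + (¼)*34 = -4 + 17/2 = 9/2 ≈ 4.5000)
n = 197/42 (n = 4/21 + 9/2 = 197/42 ≈ 4.6905)
N(E) = -25 (N(E) = -5*5 = -25)
28679 - (N(n) + (-22 + 58)²) = 28679 - (-25 + (-22 + 58)²) = 28679 - (-25 + 36²) = 28679 - (-25 + 1296) = 28679 - 1*1271 = 28679 - 1271 = 27408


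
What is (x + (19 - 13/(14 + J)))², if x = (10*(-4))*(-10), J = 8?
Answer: 84732025/484 ≈ 1.7507e+5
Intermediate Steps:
x = 400 (x = -40*(-10) = 400)
(x + (19 - 13/(14 + J)))² = (400 + (19 - 13/(14 + 8)))² = (400 + (19 - 13/22))² = (400 + 405/22)² = (9205/22)² = 84732025/484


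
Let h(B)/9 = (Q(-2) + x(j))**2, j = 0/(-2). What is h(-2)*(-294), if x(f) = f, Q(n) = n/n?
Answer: -2646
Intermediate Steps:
Q(n) = 1
j = 0 (j = 0*(-1/2) = 0)
h(B) = 9 (h(B) = 9*(1 + 0)**2 = 9*1**2 = 9*1 = 9)
h(-2)*(-294) = 9*(-294) = -2646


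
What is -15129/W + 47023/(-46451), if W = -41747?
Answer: -1260312002/1939189897 ≈ -0.64992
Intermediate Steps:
-15129/W + 47023/(-46451) = -15129/(-41747) + 47023/(-46451) = -15129*(-1/41747) + 47023*(-1/46451) = 15129/41747 - 47023/46451 = -1260312002/1939189897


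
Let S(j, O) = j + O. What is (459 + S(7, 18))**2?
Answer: 234256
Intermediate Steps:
S(j, O) = O + j
(459 + S(7, 18))**2 = (459 + (18 + 7))**2 = (459 + 25)**2 = 484**2 = 234256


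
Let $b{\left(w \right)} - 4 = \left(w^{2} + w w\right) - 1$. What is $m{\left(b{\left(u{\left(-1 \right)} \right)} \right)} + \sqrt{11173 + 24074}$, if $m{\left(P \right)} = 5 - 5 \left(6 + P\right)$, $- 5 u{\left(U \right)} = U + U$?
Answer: $- \frac{208}{5} + \sqrt{35247} \approx 146.14$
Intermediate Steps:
$u{\left(U \right)} = - \frac{2 U}{5}$ ($u{\left(U \right)} = - \frac{U + U}{5} = - \frac{2 U}{5}$)
$b{\left(w \right)} = 3 + 2 w^{2}$ ($b{\left(w \right)} = 4 - \left(1 - w^{2} - w w\right) = 4 + \left(\left(w^{2} + w^{2}\right) - 1\right) = 4 + \left(2 w^{2} - 1\right) = 4 + \left(-1 + 2 w^{2}\right) = 3 + 2 w^{2}$)
$m{\left(P \right)} = -25 - 5 P$ ($m{\left(P \right)} = 5 - \left(30 + 5 P\right) = -25 - 5 P$)
$m{\left(b{\left(u{\left(-1 \right)} \right)} \right)} + \sqrt{11173 + 24074} = \left(-25 - 5 \left(3 + 2 \left(\left(- \frac{2}{5}\right) \left(-1\right)\right)^{2}\right)\right) + \sqrt{11173 + 24074} = \left(-25 - 5 \left(3 + 2 \left(\frac{2}{5}\right)^{2}\right)\right) + \sqrt{35247} = \left(-25 - 5 \left(3 + 2 \cdot \frac{4}{25}\right)\right) + \sqrt{35247} = \left(-25 - 5 \left(3 + \frac{8}{25}\right)\right) + \sqrt{35247} = \left(-25 - \frac{83}{5}\right) + \sqrt{35247} = - \frac{208}{5} + \sqrt{35247}$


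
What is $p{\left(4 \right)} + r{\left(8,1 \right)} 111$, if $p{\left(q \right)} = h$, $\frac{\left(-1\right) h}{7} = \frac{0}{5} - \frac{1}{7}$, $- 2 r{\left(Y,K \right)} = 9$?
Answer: $- \frac{997}{2} \approx -498.5$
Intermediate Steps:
$r{\left(Y,K \right)} = - \frac{9}{2}$ ($r{\left(Y,K \right)} = \left(- \frac{1}{2}\right) 9 = - \frac{9}{2}$)
$h = 1$ ($h = - 7 \left(\frac{0}{5} - \frac{1}{7}\right) = - 7 \left(0 \cdot \frac{1}{5} - \frac{1}{7}\right) = - 7 \left(0 - \frac{1}{7}\right) = \left(-7\right) \left(- \frac{1}{7}\right) = 1$)
$p{\left(q \right)} = 1$
$p{\left(4 \right)} + r{\left(8,1 \right)} 111 = 1 - \frac{999}{2} = - \frac{997}{2}$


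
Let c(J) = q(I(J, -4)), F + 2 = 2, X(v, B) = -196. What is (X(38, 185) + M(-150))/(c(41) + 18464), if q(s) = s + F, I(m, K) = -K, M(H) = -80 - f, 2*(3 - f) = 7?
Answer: -29/1944 ≈ -0.014918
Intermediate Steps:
f = -½ (f = 3 - ½*7 = 3 - 7/2 = -½ ≈ -0.50000)
M(H) = -159/2 (M(H) = -80 - 1*(-½) = -80 + ½ = -159/2)
F = 0 (F = -2 + 2 = 0)
q(s) = s (q(s) = s + 0 = s)
c(J) = 4 (c(J) = -1*(-4) = 4)
(X(38, 185) + M(-150))/(c(41) + 18464) = (-196 - 159/2)/(4 + 18464) = -551/2/18468 = -551/2*1/18468 = -29/1944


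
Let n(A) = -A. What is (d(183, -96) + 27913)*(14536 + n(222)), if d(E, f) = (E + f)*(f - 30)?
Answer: 242636614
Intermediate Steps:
d(E, f) = (-30 + f)*(E + f) (d(E, f) = (E + f)*(-30 + f) = (-30 + f)*(E + f))
(d(183, -96) + 27913)*(14536 + n(222)) = (((-96)² - 30*183 - 30*(-96) + 183*(-96)) + 27913)*(14536 - 1*222) = ((9216 - 5490 + 2880 - 17568) + 27913)*(14536 - 222) = (-10962 + 27913)*14314 = 16951*14314 = 242636614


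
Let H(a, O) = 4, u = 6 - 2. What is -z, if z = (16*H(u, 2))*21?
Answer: -1344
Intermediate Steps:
u = 4
z = 1344 (z = (16*4)*21 = 64*21 = 1344)
-z = -1*1344 = -1344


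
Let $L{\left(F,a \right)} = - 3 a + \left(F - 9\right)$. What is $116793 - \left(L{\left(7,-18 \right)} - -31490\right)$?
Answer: $85251$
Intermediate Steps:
$L{\left(F,a \right)} = -9 + F - 3 a$ ($L{\left(F,a \right)} = - 3 a + \left(F - 9\right) = - 3 a + \left(-9 + F\right) = -9 + F - 3 a$)
$116793 - \left(L{\left(7,-18 \right)} - -31490\right) = 116793 - \left(\left(-9 + 7 - -54\right) - -31490\right) = 116793 - \left(\left(-9 + 7 + 54\right) + 31490\right) = 116793 - \left(52 + 31490\right) = 116793 - 31542 = 85251$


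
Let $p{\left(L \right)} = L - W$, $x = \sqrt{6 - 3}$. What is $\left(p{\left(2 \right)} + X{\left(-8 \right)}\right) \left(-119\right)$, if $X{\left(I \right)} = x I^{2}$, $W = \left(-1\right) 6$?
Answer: $-952 - 7616 \sqrt{3} \approx -14143.0$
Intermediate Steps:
$x = \sqrt{3} \approx 1.732$
$W = -6$
$p{\left(L \right)} = 6 + L$ ($p{\left(L \right)} = L - -6 = L + 6 = 6 + L$)
$X{\left(I \right)} = \sqrt{3} I^{2}$
$\left(p{\left(2 \right)} + X{\left(-8 \right)}\right) \left(-119\right) = \left(\left(6 + 2\right) + \sqrt{3} \left(-8\right)^{2}\right) \left(-119\right) = \left(8 + \sqrt{3} \cdot 64\right) \left(-119\right) = \left(8 + 64 \sqrt{3}\right) \left(-119\right) = -952 - 7616 \sqrt{3}$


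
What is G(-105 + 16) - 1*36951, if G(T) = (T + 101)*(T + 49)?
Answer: -37431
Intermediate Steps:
G(T) = (49 + T)*(101 + T) (G(T) = (101 + T)*(49 + T) = (49 + T)*(101 + T))
G(-105 + 16) - 1*36951 = (4949 + (-105 + 16)² + 150*(-105 + 16)) - 1*36951 = (4949 + (-89)² + 150*(-89)) - 36951 = (4949 + 7921 - 13350) - 36951 = -480 - 36951 = -37431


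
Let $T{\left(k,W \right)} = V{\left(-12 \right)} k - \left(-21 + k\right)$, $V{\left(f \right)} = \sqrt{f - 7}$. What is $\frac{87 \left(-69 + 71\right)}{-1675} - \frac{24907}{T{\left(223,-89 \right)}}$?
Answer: $\frac{1651155896}{330194425} + \frac{5554261 i \sqrt{19}}{985655} \approx 5.0006 + 24.563 i$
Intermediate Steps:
$V{\left(f \right)} = \sqrt{-7 + f}$
$T{\left(k,W \right)} = 21 - k + i k \sqrt{19}$ ($T{\left(k,W \right)} = \sqrt{-7 - 12} k - \left(-21 + k\right) = \sqrt{-19} k - \left(-21 + k\right) = i \sqrt{19} k - \left(-21 + k\right) = i k \sqrt{19} - \left(-21 + k\right) = 21 - k + i k \sqrt{19}$)
$\frac{87 \left(-69 + 71\right)}{-1675} - \frac{24907}{T{\left(223,-89 \right)}} = \frac{87 \left(-69 + 71\right)}{-1675} - \frac{24907}{21 - 223 + i 223 \sqrt{19}} = 87 \cdot 2 \left(- \frac{1}{1675}\right) - \frac{24907}{21 - 223 + 223 i \sqrt{19}} = 174 \left(- \frac{1}{1675}\right) - \frac{24907}{-202 + 223 i \sqrt{19}} = - \frac{174}{1675} - \frac{24907}{-202 + 223 i \sqrt{19}}$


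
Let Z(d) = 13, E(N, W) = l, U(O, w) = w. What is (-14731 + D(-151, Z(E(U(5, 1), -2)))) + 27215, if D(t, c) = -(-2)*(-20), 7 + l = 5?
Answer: 12444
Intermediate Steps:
l = -2 (l = -7 + 5 = -2)
E(N, W) = -2
D(t, c) = -40 (D(t, c) = -2*20 = -40)
(-14731 + D(-151, Z(E(U(5, 1), -2)))) + 27215 = (-14731 - 40) + 27215 = -14771 + 27215 = 12444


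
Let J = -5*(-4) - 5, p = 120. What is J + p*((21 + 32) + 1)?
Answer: 6495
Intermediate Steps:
J = 15 (J = 20 - 5 = 15)
J + p*((21 + 32) + 1) = 15 + 120*((21 + 32) + 1) = 15 + 120*(53 + 1) = 15 + 120*54 = 15 + 6480 = 6495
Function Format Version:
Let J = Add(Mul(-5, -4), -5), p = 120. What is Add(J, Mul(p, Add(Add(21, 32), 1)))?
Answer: 6495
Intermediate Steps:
J = 15 (J = Add(20, -5) = 15)
Add(J, Mul(p, Add(Add(21, 32), 1))) = Add(15, Mul(120, Add(Add(21, 32), 1))) = Add(15, Mul(120, Add(53, 1))) = Add(15, Mul(120, 54)) = Add(15, 6480) = 6495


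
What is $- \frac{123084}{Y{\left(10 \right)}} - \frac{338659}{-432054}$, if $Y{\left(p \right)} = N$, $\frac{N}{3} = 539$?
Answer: $- \frac{2506253473}{33268158} \approx -75.335$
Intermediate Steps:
$N = 1617$ ($N = 3 \cdot 539 = 1617$)
$Y{\left(p \right)} = 1617$
$- \frac{123084}{Y{\left(10 \right)}} - \frac{338659}{-432054} = - \frac{123084}{1617} - \frac{338659}{-432054} = \left(-123084\right) \frac{1}{1617} - - \frac{338659}{432054} = - \frac{41028}{539} + \frac{338659}{432054} = - \frac{2506253473}{33268158}$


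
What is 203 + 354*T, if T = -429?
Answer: -151663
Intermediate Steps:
203 + 354*T = 203 + 354*(-429) = 203 - 151866 = -151663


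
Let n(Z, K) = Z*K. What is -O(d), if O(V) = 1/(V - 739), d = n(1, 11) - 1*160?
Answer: 1/888 ≈ 0.0011261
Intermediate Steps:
n(Z, K) = K*Z
d = -149 (d = 11*1 - 1*160 = 11 - 160 = -149)
O(V) = 1/(-739 + V)
-O(d) = -1/(-739 - 149) = -1/(-888) = -1*(-1/888) = 1/888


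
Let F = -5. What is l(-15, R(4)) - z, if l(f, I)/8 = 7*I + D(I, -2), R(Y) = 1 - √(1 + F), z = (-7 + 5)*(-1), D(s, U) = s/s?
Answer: 62 - 112*I ≈ 62.0 - 112.0*I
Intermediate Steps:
D(s, U) = 1
z = 2 (z = -2*(-1) = 2)
R(Y) = 1 - 2*I (R(Y) = 1 - √(1 - 5) = 1 - √(-4) = 1 - 2*I)
l(f, I) = 8 + 56*I (l(f, I) = 8*(7*I + 1) = 8*(1 + 7*I) = 8 + 56*I)
l(-15, R(4)) - z = (8 + 56*(1 - 2*I)) - 1*2 = (8 + (56 - 112*I)) - 2 = (64 - 112*I) - 2 = 62 - 112*I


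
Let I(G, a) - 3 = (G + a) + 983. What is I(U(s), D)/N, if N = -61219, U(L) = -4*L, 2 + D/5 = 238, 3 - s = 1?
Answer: -2158/61219 ≈ -0.035250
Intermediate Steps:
s = 2 (s = 3 - 1*1 = 3 - 1 = 2)
D = 1180 (D = -10 + 5*238 = -10 + 1190 = 1180)
I(G, a) = 986 + G + a (I(G, a) = 3 + ((G + a) + 983) = 3 + (983 + G + a) = 986 + G + a)
I(U(s), D)/N = (986 - 4*2 + 1180)/(-61219) = (986 - 8 + 1180)*(-1/61219) = 2158*(-1/61219) = -2158/61219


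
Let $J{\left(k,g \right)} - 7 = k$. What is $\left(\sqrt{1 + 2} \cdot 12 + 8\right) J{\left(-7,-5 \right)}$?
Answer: $0$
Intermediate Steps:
$J{\left(k,g \right)} = 7 + k$
$\left(\sqrt{1 + 2} \cdot 12 + 8\right) J{\left(-7,-5 \right)} = \left(\sqrt{1 + 2} \cdot 12 + 8\right) \left(7 - 7\right) = \left(\sqrt{3} \cdot 12 + 8\right) 0 = \left(12 \sqrt{3} + 8\right) 0 = \left(8 + 12 \sqrt{3}\right) 0 = 0$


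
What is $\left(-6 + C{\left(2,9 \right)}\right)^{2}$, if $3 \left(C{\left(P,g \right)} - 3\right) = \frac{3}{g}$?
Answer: $\frac{676}{81} \approx 8.3457$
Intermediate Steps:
$C{\left(P,g \right)} = 3 + \frac{1}{g}$ ($C{\left(P,g \right)} = 3 + \frac{3 \frac{1}{g}}{3} = 3 + \frac{1}{g}$)
$\left(-6 + C{\left(2,9 \right)}\right)^{2} = \left(-6 + \left(3 + \frac{1}{9}\right)\right)^{2} = \left(-6 + \frac{28}{9}\right)^{2} = \left(- \frac{26}{9}\right)^{2} = \frac{676}{81}$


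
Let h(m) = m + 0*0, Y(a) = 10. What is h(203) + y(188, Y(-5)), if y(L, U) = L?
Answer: 391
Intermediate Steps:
h(m) = m (h(m) = m + 0 = m)
h(203) + y(188, Y(-5)) = 203 + 188 = 391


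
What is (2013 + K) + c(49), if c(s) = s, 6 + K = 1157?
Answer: 3213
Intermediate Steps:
K = 1151 (K = -6 + 1157 = 1151)
(2013 + K) + c(49) = (2013 + 1151) + 49 = 3164 + 49 = 3213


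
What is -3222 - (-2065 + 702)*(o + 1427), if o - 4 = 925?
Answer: 3208006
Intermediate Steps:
o = 929 (o = 4 + 925 = 929)
-3222 - (-2065 + 702)*(o + 1427) = -3222 - (-2065 + 702)*(929 + 1427) = -3222 - (-1363)*2356 = -3222 - 1*(-3211228) = -3222 + 3211228 = 3208006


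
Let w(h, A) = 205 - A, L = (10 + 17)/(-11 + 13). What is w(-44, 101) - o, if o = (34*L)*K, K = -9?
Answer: 4235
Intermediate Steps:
L = 27/2 ≈ 13.500
o = -4131 (o = (34*(27/2))*(-9) = 459*(-9) = -4131)
w(-44, 101) - o = (205 - 1*101) - 1*(-4131) = (205 - 101) + 4131 = 104 + 4131 = 4235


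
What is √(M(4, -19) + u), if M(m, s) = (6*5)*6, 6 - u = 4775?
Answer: I*√4589 ≈ 67.742*I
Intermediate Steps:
u = -4769 (u = 6 - 1*4775 = 6 - 4775 = -4769)
M(m, s) = 180 (M(m, s) = 30*6 = 180)
√(M(4, -19) + u) = √(180 - 4769) = √(-4589) = I*√4589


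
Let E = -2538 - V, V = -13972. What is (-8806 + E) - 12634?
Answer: -10006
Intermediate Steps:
E = 11434 (E = -2538 - 1*(-13972) = -2538 + 13972 = 11434)
(-8806 + E) - 12634 = (-8806 + 11434) - 12634 = 2628 - 12634 = -10006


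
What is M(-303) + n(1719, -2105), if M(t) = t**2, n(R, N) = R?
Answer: 93528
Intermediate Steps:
M(-303) + n(1719, -2105) = (-303)**2 + 1719 = 91809 + 1719 = 93528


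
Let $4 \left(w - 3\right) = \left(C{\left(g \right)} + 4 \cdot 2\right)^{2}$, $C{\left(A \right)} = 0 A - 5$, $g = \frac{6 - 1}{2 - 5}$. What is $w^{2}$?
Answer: $\frac{441}{16} \approx 27.563$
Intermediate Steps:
$g = - \frac{5}{3}$ ($g = \frac{5}{-3} = 5 \left(- \frac{1}{3}\right) = - \frac{5}{3} \approx -1.6667$)
$C{\left(A \right)} = -5$ ($C{\left(A \right)} = 0 - 5 = -5$)
$w = \frac{21}{4}$ ($w = 3 + \frac{\left(-5 + 4 \cdot 2\right)^{2}}{4} = 3 + \frac{\left(-5 + 8\right)^{2}}{4} = 3 + \frac{3^{2}}{4} = 3 + \frac{1}{4} \cdot 9 = 3 + \frac{9}{4} = \frac{21}{4} \approx 5.25$)
$w^{2} = \left(\frac{21}{4}\right)^{2} = \frac{441}{16}$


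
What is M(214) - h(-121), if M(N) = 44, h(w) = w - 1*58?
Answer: 223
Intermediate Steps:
h(w) = -58 + w (h(w) = w - 58 = -58 + w)
M(214) - h(-121) = 44 - (-58 - 121) = 44 - 1*(-179) = 44 + 179 = 223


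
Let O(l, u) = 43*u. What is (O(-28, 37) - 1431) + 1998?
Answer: 2158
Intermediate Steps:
(O(-28, 37) - 1431) + 1998 = (43*37 - 1431) + 1998 = (1591 - 1431) + 1998 = 160 + 1998 = 2158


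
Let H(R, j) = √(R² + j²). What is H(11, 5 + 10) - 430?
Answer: -430 + √346 ≈ -411.40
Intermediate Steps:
H(11, 5 + 10) - 430 = √(11² + (5 + 10)²) - 430 = √(121 + 15²) - 430 = √(121 + 225) - 430 = √346 - 430 = -430 + √346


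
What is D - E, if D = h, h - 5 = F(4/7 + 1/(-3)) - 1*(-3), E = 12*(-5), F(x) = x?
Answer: 1433/21 ≈ 68.238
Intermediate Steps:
E = -60
h = 173/21 (h = 5 + ((4/7 + 1/(-3)) - 1*(-3)) = 5 + ((4*(⅐) + 1*(-⅓)) + 3) = 5 + ((4/7 - ⅓) + 3) = 5 + (5/21 + 3) = 5 + 68/21 = 173/21 ≈ 8.2381)
D = 173/21 ≈ 8.2381
D - E = 173/21 - 1*(-60) = 173/21 + 60 = 1433/21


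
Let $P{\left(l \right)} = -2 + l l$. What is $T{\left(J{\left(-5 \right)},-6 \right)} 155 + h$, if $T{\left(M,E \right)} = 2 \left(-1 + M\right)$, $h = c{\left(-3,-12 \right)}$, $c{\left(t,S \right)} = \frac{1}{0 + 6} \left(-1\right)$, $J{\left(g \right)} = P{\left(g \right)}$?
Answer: $\frac{40919}{6} \approx 6819.8$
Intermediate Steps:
$P{\left(l \right)} = -2 + l^{2}$
$J{\left(g \right)} = -2 + g^{2}$
$c{\left(t,S \right)} = - \frac{1}{6}$ ($c{\left(t,S \right)} = \frac{1}{6} \left(-1\right) = - \frac{1}{6}$)
$h = - \frac{1}{6} \approx -0.16667$
$T{\left(M,E \right)} = -2 + 2 M$
$T{\left(J{\left(-5 \right)},-6 \right)} 155 + h = \left(-2 + 2 \left(-2 + \left(-5\right)^{2}\right)\right) 155 - \frac{1}{6} = \left(-2 + 2 \left(-2 + 25\right)\right) 155 - \frac{1}{6} = \left(-2 + 2 \cdot 23\right) 155 - \frac{1}{6} = \left(-2 + 46\right) 155 - \frac{1}{6} = 44 \cdot 155 - \frac{1}{6} = 6820 - \frac{1}{6} = \frac{40919}{6}$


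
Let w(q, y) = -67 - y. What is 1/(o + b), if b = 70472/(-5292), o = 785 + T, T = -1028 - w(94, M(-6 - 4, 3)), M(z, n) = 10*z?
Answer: -1323/382766 ≈ -0.0034564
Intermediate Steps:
T = -1061 (T = -1028 - (-67 - 10*(-6 - 4)) = -1028 - (-67 - 10*(-10)) = -1028 - (-67 - 1*(-100)) = -1028 - (-67 + 100) = -1028 - 1*33 = -1028 - 33 = -1061)
o = -276 (o = 785 - 1061 = -276)
b = -17618/1323 (b = 70472*(-1/5292) = -17618/1323 ≈ -13.317)
1/(o + b) = 1/(-276 - 17618/1323) = 1/(-382766/1323) = -1323/382766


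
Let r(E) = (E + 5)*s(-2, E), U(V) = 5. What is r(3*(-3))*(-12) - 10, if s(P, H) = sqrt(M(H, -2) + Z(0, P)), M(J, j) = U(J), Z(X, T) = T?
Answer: -10 + 48*sqrt(3) ≈ 73.138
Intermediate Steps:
M(J, j) = 5
s(P, H) = sqrt(5 + P)
r(E) = sqrt(3)*(5 + E) (r(E) = (E + 5)*sqrt(5 - 2) = (5 + E)*sqrt(3) = sqrt(3)*(5 + E))
r(3*(-3))*(-12) - 10 = (sqrt(3)*(5 + 3*(-3)))*(-12) - 10 = (sqrt(3)*(5 - 9))*(-12) - 10 = (sqrt(3)*(-4))*(-12) - 10 = -4*sqrt(3)*(-12) - 10 = 48*sqrt(3) - 10 = -10 + 48*sqrt(3)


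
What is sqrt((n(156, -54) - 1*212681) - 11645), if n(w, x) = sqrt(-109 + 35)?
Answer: sqrt(-224326 + I*sqrt(74)) ≈ 0.0091 + 473.63*I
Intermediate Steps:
n(w, x) = I*sqrt(74) (n(w, x) = sqrt(-74) = I*sqrt(74))
sqrt((n(156, -54) - 1*212681) - 11645) = sqrt((I*sqrt(74) - 1*212681) - 11645) = sqrt((I*sqrt(74) - 212681) - 11645) = sqrt((-212681 + I*sqrt(74)) - 11645) = sqrt(-224326 + I*sqrt(74))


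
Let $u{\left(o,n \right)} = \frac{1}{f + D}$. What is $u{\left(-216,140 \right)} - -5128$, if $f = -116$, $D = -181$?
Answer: $\frac{1523015}{297} \approx 5128.0$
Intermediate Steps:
$u{\left(o,n \right)} = - \frac{1}{297}$ ($u{\left(o,n \right)} = \frac{1}{-116 - 181} = \frac{1}{-297} = - \frac{1}{297}$)
$u{\left(-216,140 \right)} - -5128 = - \frac{1}{297} - -5128 = - \frac{1}{297} + 5128 = \frac{1523015}{297}$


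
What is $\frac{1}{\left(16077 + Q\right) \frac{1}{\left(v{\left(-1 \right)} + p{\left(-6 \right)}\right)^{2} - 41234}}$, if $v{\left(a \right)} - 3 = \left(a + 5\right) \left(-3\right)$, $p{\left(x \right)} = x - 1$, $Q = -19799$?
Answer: $\frac{20489}{1861} \approx 11.01$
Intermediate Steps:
$p{\left(x \right)} = -1 + x$
$v{\left(a \right)} = -12 - 3 a$ ($v{\left(a \right)} = 3 + \left(a + 5\right) \left(-3\right) = 3 + \left(5 + a\right) \left(-3\right) = 3 - \left(15 + 3 a\right) = -12 - 3 a$)
$\frac{1}{\left(16077 + Q\right) \frac{1}{\left(v{\left(-1 \right)} + p{\left(-6 \right)}\right)^{2} - 41234}} = \frac{1}{\left(16077 - 19799\right) \frac{1}{\left(\left(-12 - -3\right) - 7\right)^{2} - 41234}} = \frac{1}{\left(-3722\right) \frac{1}{\left(\left(-12 + 3\right) - 7\right)^{2} - 41234}} = \frac{1}{\left(-3722\right) \frac{1}{\left(-9 - 7\right)^{2} - 41234}} = \frac{1}{\left(-3722\right) \frac{1}{\left(-16\right)^{2} - 41234}} = \frac{1}{\left(-3722\right) \frac{1}{256 - 41234}} = \frac{1}{\left(-3722\right) \frac{1}{-40978}} = \frac{1}{\left(-3722\right) \left(- \frac{1}{40978}\right)} = \frac{1}{\frac{1861}{20489}} = \frac{20489}{1861}$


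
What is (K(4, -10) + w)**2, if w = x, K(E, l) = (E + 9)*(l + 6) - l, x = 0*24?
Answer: 1764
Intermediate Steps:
x = 0
K(E, l) = -l + (6 + l)*(9 + E) (K(E, l) = (9 + E)*(6 + l) - l = (6 + l)*(9 + E) - l = -l + (6 + l)*(9 + E))
w = 0
(K(4, -10) + w)**2 = ((54 + 6*4 + 8*(-10) + 4*(-10)) + 0)**2 = ((54 + 24 - 80 - 40) + 0)**2 = (-42 + 0)**2 = (-42)**2 = 1764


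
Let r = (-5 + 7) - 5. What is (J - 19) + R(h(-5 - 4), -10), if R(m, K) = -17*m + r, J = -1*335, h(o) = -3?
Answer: -306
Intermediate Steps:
r = -3 (r = 2 - 5 = -3)
J = -335
R(m, K) = -3 - 17*m (R(m, K) = -17*m - 3 = -3 - 17*m)
(J - 19) + R(h(-5 - 4), -10) = (-335 - 19) + (-3 - 17*(-3)) = -354 + (-3 + 51) = -354 + 48 = -306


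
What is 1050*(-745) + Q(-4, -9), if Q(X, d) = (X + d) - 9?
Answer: -782272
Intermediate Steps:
Q(X, d) = -9 + X + d
1050*(-745) + Q(-4, -9) = 1050*(-745) + (-9 - 4 - 9) = -782250 - 22 = -782272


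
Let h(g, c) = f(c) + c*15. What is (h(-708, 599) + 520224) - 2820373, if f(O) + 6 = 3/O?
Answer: -1372410827/599 ≈ -2.2912e+6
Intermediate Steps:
f(O) = -6 + 3/O
h(g, c) = -6 + 3/c + 15*c (h(g, c) = (-6 + 3/c) + c*15 = (-6 + 3/c) + 15*c = -6 + 3/c + 15*c)
(h(-708, 599) + 520224) - 2820373 = ((-6 + 3/599 + 15*599) + 520224) - 2820373 = ((-6 + 3*(1/599) + 8985) + 520224) - 2820373 = ((-6 + 3/599 + 8985) + 520224) - 2820373 = (5378424/599 + 520224) - 2820373 = 316992600/599 - 2820373 = -1372410827/599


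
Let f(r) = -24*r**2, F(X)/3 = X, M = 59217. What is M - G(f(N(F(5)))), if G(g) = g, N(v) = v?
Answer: 64617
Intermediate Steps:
F(X) = 3*X
M - G(f(N(F(5)))) = 59217 - (-24)*(3*5)**2 = 59217 - (-24)*15**2 = 59217 - (-24)*225 = 59217 - 1*(-5400) = 59217 + 5400 = 64617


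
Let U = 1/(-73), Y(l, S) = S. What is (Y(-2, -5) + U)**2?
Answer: 133956/5329 ≈ 25.137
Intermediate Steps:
U = -1/73 ≈ -0.013699
(Y(-2, -5) + U)**2 = (-5 - 1/73)**2 = (-366/73)**2 = 133956/5329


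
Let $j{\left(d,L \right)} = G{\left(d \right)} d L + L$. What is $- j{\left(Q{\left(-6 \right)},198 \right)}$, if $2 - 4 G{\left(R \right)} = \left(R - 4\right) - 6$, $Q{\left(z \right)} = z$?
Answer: $5148$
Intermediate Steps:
$G{\left(R \right)} = 3 - \frac{R}{4}$ ($G{\left(R \right)} = \frac{1}{2} - \frac{\left(R - 4\right) - 6}{4} = \frac{1}{2} - \frac{\left(-4 + R\right) - 6}{4} = \frac{1}{2} - \frac{-10 + R}{4} = \frac{1}{2} - \left(- \frac{5}{2} + \frac{R}{4}\right) = 3 - \frac{R}{4}$)
$j{\left(d,L \right)} = L + L d \left(3 - \frac{d}{4}\right)$ ($j{\left(d,L \right)} = \left(3 - \frac{d}{4}\right) d L + L = d \left(3 - \frac{d}{4}\right) L + L = L d \left(3 - \frac{d}{4}\right) + L = L + L d \left(3 - \frac{d}{4}\right)$)
$- j{\left(Q{\left(-6 \right)},198 \right)} = - \frac{\left(-1\right) 198 \left(-4 - 6 \left(-12 - 6\right)\right)}{4} = - \frac{\left(-1\right) 198 \left(-4 - -108\right)}{4} = - \frac{\left(-1\right) 198 \left(-4 + 108\right)}{4} = - \frac{\left(-1\right) 198 \cdot 104}{4} = \left(-1\right) \left(-5148\right) = 5148$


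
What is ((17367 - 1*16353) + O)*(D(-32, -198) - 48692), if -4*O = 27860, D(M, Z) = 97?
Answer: 289188845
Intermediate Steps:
O = -6965 (O = -¼*27860 = -6965)
((17367 - 1*16353) + O)*(D(-32, -198) - 48692) = ((17367 - 1*16353) - 6965)*(97 - 48692) = ((17367 - 16353) - 6965)*(-48595) = (1014 - 6965)*(-48595) = -5951*(-48595) = 289188845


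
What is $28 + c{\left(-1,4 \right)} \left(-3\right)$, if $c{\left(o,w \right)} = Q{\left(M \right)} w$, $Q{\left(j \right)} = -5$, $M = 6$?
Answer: $88$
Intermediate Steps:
$c{\left(o,w \right)} = - 5 w$
$28 + c{\left(-1,4 \right)} \left(-3\right) = 28 + \left(-5\right) 4 \left(-3\right) = 28 - -60 = 28 + 60 = 88$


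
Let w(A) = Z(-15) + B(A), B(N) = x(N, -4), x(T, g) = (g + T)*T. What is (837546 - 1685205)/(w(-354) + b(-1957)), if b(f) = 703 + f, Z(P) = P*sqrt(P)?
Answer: -3939353926/583138217 - 1412765*I*sqrt(15)/1749414651 ≈ -6.7554 - 0.0031277*I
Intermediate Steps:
Z(P) = P**(3/2)
x(T, g) = T*(T + g) (x(T, g) = (T + g)*T = T*(T + g))
B(N) = N*(-4 + N) (B(N) = N*(N - 4) = N*(-4 + N))
w(A) = A*(-4 + A) - 15*I*sqrt(15) (w(A) = (-15)**(3/2) + A*(-4 + A) = -15*I*sqrt(15) + A*(-4 + A) = A*(-4 + A) - 15*I*sqrt(15))
(837546 - 1685205)/(w(-354) + b(-1957)) = (837546 - 1685205)/((-354*(-4 - 354) - 15*I*sqrt(15)) + (703 - 1957)) = -847659/((-354*(-358) - 15*I*sqrt(15)) - 1254) = -847659/((126732 - 15*I*sqrt(15)) - 1254) = -847659/(125478 - 15*I*sqrt(15))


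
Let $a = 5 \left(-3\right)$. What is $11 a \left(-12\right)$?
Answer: $1980$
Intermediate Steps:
$a = -15$
$11 a \left(-12\right) = 11 \left(-15\right) \left(-12\right) = \left(-165\right) \left(-12\right) = 1980$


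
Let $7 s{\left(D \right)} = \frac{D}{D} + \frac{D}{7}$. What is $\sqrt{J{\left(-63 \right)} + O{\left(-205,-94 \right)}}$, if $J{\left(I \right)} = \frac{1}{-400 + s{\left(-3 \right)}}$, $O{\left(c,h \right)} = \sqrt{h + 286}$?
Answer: $\frac{\sqrt{-240051 + 768006432 \sqrt{3}}}{9798} \approx 3.7221$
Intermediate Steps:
$O{\left(c,h \right)} = \sqrt{286 + h}$
$s{\left(D \right)} = \frac{1}{7} + \frac{D}{49}$ ($s{\left(D \right)} = \frac{\frac{D}{D} + \frac{D}{7}}{7} = \frac{1 + D \frac{1}{7}}{7} = \frac{1 + \frac{D}{7}}{7} = \frac{1}{7} + \frac{D}{49}$)
$J{\left(I \right)} = - \frac{49}{19596}$ ($J{\left(I \right)} = \frac{1}{-400 + \left(\frac{1}{7} + \frac{1}{49} \left(-3\right)\right)} = \frac{1}{-400 + \left(\frac{1}{7} - \frac{3}{49}\right)} = \frac{1}{-400 + \frac{4}{49}} = \frac{1}{- \frac{19596}{49}} = - \frac{49}{19596}$)
$\sqrt{J{\left(-63 \right)} + O{\left(-205,-94 \right)}} = \sqrt{- \frac{49}{19596} + \sqrt{286 - 94}} = \sqrt{- \frac{49}{19596} + \sqrt{192}} = \sqrt{- \frac{49}{19596} + 8 \sqrt{3}}$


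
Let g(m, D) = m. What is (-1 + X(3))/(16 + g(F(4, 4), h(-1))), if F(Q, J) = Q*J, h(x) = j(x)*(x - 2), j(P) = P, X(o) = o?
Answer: 1/16 ≈ 0.062500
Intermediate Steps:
h(x) = x*(-2 + x) (h(x) = x*(x - 2) = x*(-2 + x))
F(Q, J) = J*Q
(-1 + X(3))/(16 + g(F(4, 4), h(-1))) = (-1 + 3)/(16 + 4*4) = 2/(16 + 16) = 2/32 = (1/32)*2 = 1/16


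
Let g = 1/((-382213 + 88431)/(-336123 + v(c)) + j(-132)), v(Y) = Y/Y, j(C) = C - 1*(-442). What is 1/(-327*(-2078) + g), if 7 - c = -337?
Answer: 52245801/35501335422367 ≈ 1.4717e-6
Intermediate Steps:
c = 344 (c = 7 - 1*(-337) = 7 + 337 = 344)
j(C) = 442 + C (j(C) = C + 442 = 442 + C)
v(Y) = 1
g = 168061/52245801 (g = 1/((-382213 + 88431)/(-336123 + 1) + (442 - 132)) = 1/(-293782/(-336122) + 310) = 1/(-293782*(-1/336122) + 310) = 1/(146891/168061 + 310) = 1/(52245801/168061) = 168061/52245801 ≈ 0.0032167)
1/(-327*(-2078) + g) = 1/(-327*(-2078) + 168061/52245801) = 1/(679506 + 168061/52245801) = 1/(35501335422367/52245801) = 52245801/35501335422367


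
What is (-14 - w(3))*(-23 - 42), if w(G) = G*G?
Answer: 1495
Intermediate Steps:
w(G) = G²
(-14 - w(3))*(-23 - 42) = (-14 - 1*3²)*(-23 - 42) = (-14 - 1*9)*(-65) = (-14 - 9)*(-65) = -23*(-65) = 1495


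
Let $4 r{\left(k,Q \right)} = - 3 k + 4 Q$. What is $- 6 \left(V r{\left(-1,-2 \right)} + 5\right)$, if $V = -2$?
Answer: $-45$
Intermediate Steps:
$r{\left(k,Q \right)} = Q - \frac{3 k}{4}$ ($r{\left(k,Q \right)} = \frac{- 3 k + 4 Q}{4} = Q - \frac{3 k}{4}$)
$- 6 \left(V r{\left(-1,-2 \right)} + 5\right) = - 6 \left(- 2 \left(-2 - - \frac{3}{4}\right) + 5\right) = - 6 \left(- 2 \left(-2 + \frac{3}{4}\right) + 5\right) = - 6 \left(\left(-2\right) \left(- \frac{5}{4}\right) + 5\right) = - 6 \left(\frac{5}{2} + 5\right) = \left(-6\right) \frac{15}{2} = -45$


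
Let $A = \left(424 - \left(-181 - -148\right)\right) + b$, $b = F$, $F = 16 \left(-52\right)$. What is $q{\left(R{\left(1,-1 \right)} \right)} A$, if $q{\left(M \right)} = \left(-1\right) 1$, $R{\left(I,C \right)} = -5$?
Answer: $375$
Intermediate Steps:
$F = -832$
$b = -832$
$q{\left(M \right)} = -1$
$A = -375$ ($A = \left(424 - \left(-181 - -148\right)\right) - 832 = \left(424 - \left(-181 + 148\right)\right) - 832 = \left(424 - -33\right) - 832 = \left(424 + 33\right) - 832 = 457 - 832 = -375$)
$q{\left(R{\left(1,-1 \right)} \right)} A = \left(-1\right) \left(-375\right) = 375$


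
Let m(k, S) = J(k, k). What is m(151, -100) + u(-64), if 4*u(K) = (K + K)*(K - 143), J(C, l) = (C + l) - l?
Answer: 6775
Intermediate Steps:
J(C, l) = C
m(k, S) = k
u(K) = K*(-143 + K)/2 (u(K) = ((K + K)*(K - 143))/4 = ((2*K)*(-143 + K))/4 = (2*K*(-143 + K))/4 = K*(-143 + K)/2)
m(151, -100) + u(-64) = 151 + (½)*(-64)*(-143 - 64) = 151 + (½)*(-64)*(-207) = 151 + 6624 = 6775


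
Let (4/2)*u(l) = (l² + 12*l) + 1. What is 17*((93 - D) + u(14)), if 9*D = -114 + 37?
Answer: 86921/18 ≈ 4828.9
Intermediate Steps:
D = -77/9 (D = (-114 + 37)/9 = (⅑)*(-77) = -77/9 ≈ -8.5556)
u(l) = ½ + l²/2 + 6*l (u(l) = ((l² + 12*l) + 1)/2 = (1 + l² + 12*l)/2 = ½ + l²/2 + 6*l)
17*((93 - D) + u(14)) = 17*((93 - 1*(-77/9)) + (½ + (½)*14² + 6*14)) = 17*((93 + 77/9) + (½ + (½)*196 + 84)) = 17*(914/9 + (½ + 98 + 84)) = 17*(914/9 + 365/2) = 17*(5113/18) = 86921/18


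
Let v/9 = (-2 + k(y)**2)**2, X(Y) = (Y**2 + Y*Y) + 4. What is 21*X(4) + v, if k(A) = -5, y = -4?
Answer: 5517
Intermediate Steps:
X(Y) = 4 + 2*Y**2 (X(Y) = (Y**2 + Y**2) + 4 = 2*Y**2 + 4 = 4 + 2*Y**2)
v = 4761 (v = 9*(-2 + (-5)**2)**2 = 9*(-2 + 25)**2 = 9*23**2 = 9*529 = 4761)
21*X(4) + v = 21*(4 + 2*4**2) + 4761 = 21*(4 + 2*16) + 4761 = 21*(4 + 32) + 4761 = 21*36 + 4761 = 756 + 4761 = 5517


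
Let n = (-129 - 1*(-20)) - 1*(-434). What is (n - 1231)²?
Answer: 820836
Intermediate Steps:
n = 325 (n = (-129 + 20) + 434 = -109 + 434 = 325)
(n - 1231)² = (325 - 1231)² = (-906)² = 820836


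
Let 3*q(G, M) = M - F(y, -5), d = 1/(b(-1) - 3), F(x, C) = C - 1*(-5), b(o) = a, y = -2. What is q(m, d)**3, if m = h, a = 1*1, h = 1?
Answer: -1/216 ≈ -0.0046296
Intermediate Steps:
a = 1
m = 1
b(o) = 1
F(x, C) = 5 + C (F(x, C) = C + 5 = 5 + C)
d = -1/2 (d = 1/(1 - 3) = 1/(-2) = -1/2 ≈ -0.50000)
q(G, M) = M/3 (q(G, M) = (M - (5 - 5))/3 = (M - 1*0)/3 = (M + 0)/3 = M/3)
q(m, d)**3 = ((1/3)*(-1/2))**3 = (-1/6)**3 = -1/216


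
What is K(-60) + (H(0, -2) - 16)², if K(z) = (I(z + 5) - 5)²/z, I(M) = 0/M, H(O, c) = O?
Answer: 3067/12 ≈ 255.58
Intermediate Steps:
I(M) = 0
K(z) = 25/z (K(z) = (0 - 5)²/z = (-5)²/z = 25/z)
K(-60) + (H(0, -2) - 16)² = 25/(-60) + (0 - 16)² = 25*(-1/60) + (-16)² = -5/12 + 256 = 3067/12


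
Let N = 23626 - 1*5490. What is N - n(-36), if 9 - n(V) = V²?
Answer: 19423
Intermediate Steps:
N = 18136 (N = 23626 - 5490 = 18136)
n(V) = 9 - V²
N - n(-36) = 18136 - (9 - 1*(-36)²) = 18136 - (9 - 1*1296) = 18136 - (9 - 1296) = 18136 - 1*(-1287) = 18136 + 1287 = 19423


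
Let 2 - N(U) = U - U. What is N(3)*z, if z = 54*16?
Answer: 1728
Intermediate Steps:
z = 864
N(U) = 2 (N(U) = 2 - (U - U) = 2 - 1*0 = 2 + 0 = 2)
N(3)*z = 2*864 = 1728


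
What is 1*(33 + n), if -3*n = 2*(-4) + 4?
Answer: 103/3 ≈ 34.333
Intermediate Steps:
n = 4/3 (n = -(2*(-4) + 4)/3 = -(-8 + 4)/3 = -⅓*(-4) = 4/3 ≈ 1.3333)
1*(33 + n) = 1*(33 + 4/3) = 1*(103/3) = 103/3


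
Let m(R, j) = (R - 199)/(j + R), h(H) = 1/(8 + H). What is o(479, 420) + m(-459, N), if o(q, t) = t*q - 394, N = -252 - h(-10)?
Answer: 40759746/203 ≈ 2.0079e+5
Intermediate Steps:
N = -503/2 (N = -252 - 1/(8 - 10) = -252 - 1/(-2) = -252 - 1*(-½) = -252 + ½ = -503/2 ≈ -251.50)
m(R, j) = (-199 + R)/(R + j)
o(q, t) = -394 + q*t (o(q, t) = q*t - 394 = -394 + q*t)
o(479, 420) + m(-459, N) = (-394 + 479*420) + (-199 - 459)/(-459 - 503/2) = (-394 + 201180) - 658/(-1421/2) = 200786 - 2/1421*(-658) = 200786 + 188/203 = 40759746/203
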